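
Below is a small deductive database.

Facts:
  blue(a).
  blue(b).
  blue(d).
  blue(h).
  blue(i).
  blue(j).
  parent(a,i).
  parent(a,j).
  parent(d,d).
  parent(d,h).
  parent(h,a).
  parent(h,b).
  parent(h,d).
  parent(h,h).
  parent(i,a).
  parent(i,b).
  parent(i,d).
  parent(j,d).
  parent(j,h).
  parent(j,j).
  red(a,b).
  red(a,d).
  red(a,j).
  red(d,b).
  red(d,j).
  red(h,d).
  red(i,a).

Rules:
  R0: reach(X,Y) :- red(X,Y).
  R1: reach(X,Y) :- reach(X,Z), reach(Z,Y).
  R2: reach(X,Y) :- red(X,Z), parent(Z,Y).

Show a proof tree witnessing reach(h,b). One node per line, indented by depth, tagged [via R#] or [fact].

round 1: derive reach(a,b) via R0 from red(a,b)
round 1: derive reach(a,d) via R0 from red(a,d)
round 1: derive reach(a,j) via R0 from red(a,j)
round 1: derive reach(d,b) via R0 from red(d,b)
round 1: derive reach(d,j) via R0 from red(d,j)
round 1: derive reach(h,d) via R0 from red(h,d)
round 1: derive reach(i,a) via R0 from red(i,a)
round 1: derive reach(a,h) via R2 from red(a,d), parent(d,h)
round 1: derive reach(d,d) via R2 from red(d,j), parent(j,d)
round 1: derive reach(d,h) via R2 from red(d,j), parent(j,h)
round 1: derive reach(h,h) via R2 from red(h,d), parent(d,h)
round 1: derive reach(i,i) via R2 from red(i,a), parent(a,i)
round 1: derive reach(i,j) via R2 from red(i,a), parent(a,j)
round 2: derive reach(h,b) via R1 from reach(h,d), reach(d,b)
round 2: derive reach(h,j) via R1 from reach(h,d), reach(d,j)
round 2: derive reach(i,b) via R1 from reach(i,a), reach(a,b)
round 2: derive reach(i,d) via R1 from reach(i,a), reach(a,d)
round 2: derive reach(i,h) via R1 from reach(i,a), reach(a,h)

reach(h,b)  [via R1]
  reach(h,d)  [via R0]
    red(h,d)  [fact]
  reach(d,b)  [via R0]
    red(d,b)  [fact]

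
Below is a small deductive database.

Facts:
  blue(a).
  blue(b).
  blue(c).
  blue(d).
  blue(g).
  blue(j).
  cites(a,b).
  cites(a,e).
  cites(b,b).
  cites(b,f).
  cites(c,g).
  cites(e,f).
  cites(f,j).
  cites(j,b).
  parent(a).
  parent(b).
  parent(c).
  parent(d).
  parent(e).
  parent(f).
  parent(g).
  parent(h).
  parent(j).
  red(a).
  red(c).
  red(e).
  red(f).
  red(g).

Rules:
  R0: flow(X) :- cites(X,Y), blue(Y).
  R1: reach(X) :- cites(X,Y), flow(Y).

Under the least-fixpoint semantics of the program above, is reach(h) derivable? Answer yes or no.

round 1: derive flow(a) via R0 from cites(a,b), blue(b)
round 1: derive flow(b) via R0 from cites(b,b), blue(b)
round 1: derive flow(c) via R0 from cites(c,g), blue(g)
round 1: derive flow(f) via R0 from cites(f,j), blue(j)
round 1: derive flow(j) via R0 from cites(j,b), blue(b)
round 2: derive reach(a) via R1 from cites(a,b), flow(b)
round 2: derive reach(b) via R1 from cites(b,b), flow(b)
round 2: derive reach(e) via R1 from cites(e,f), flow(f)
round 2: derive reach(f) via R1 from cites(f,j), flow(j)
round 2: derive reach(j) via R1 from cites(j,b), flow(b)

no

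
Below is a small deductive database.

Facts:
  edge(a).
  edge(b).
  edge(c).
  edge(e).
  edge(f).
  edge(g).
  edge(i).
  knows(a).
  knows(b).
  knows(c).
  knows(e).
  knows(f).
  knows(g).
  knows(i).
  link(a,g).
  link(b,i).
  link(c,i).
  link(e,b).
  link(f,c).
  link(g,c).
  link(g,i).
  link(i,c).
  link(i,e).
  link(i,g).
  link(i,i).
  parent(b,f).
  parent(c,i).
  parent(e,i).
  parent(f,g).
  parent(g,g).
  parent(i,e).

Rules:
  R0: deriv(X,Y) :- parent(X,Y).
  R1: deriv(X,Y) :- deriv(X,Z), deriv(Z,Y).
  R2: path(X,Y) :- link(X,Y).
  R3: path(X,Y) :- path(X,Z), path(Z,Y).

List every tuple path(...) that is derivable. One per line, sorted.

path(a,b)
path(a,c)
path(a,e)
path(a,g)
path(a,i)
path(b,b)
path(b,c)
path(b,e)
path(b,g)
path(b,i)
path(c,b)
path(c,c)
path(c,e)
path(c,g)
path(c,i)
path(e,b)
path(e,c)
path(e,e)
path(e,g)
path(e,i)
path(f,b)
path(f,c)
path(f,e)
path(f,g)
path(f,i)
path(g,b)
path(g,c)
path(g,e)
path(g,g)
path(g,i)
path(i,b)
path(i,c)
path(i,e)
path(i,g)
path(i,i)

round 1: derive path(a,g) via R2 from link(a,g)
round 1: derive path(b,i) via R2 from link(b,i)
round 1: derive path(c,i) via R2 from link(c,i)
round 1: derive path(e,b) via R2 from link(e,b)
round 1: derive path(f,c) via R2 from link(f,c)
round 1: derive path(g,c) via R2 from link(g,c)
round 1: derive path(g,i) via R2 from link(g,i)
round 1: derive path(i,c) via R2 from link(i,c)
round 1: derive path(i,e) via R2 from link(i,e)
round 1: derive path(i,g) via R2 from link(i,g)
round 1: derive path(i,i) via R2 from link(i,i)
round 2: derive path(a,c) via R3 from path(a,g), path(g,c)
round 2: derive path(a,i) via R3 from path(a,g), path(g,i)
round 2: derive path(b,c) via R3 from path(b,i), path(i,c)
round 2: derive path(b,e) via R3 from path(b,i), path(i,e)
round 2: derive path(b,g) via R3 from path(b,i), path(i,g)
round 2: derive path(c,c) via R3 from path(c,i), path(i,c)
round 2: derive path(c,e) via R3 from path(c,i), path(i,e)
round 2: derive path(c,g) via R3 from path(c,i), path(i,g)
round 2: derive path(e,i) via R3 from path(e,b), path(b,i)
round 2: derive path(f,i) via R3 from path(f,c), path(c,i)
round 2: derive path(g,e) via R3 from path(g,i), path(i,e)
round 2: derive path(g,g) via R3 from path(g,i), path(i,g)
round 2: derive path(i,b) via R3 from path(i,e), path(e,b)
round 3: derive path(a,b) via R3 from path(a,i), path(i,b)
round 3: derive path(a,e) via R3 from path(a,c), path(c,e)
round 3: derive path(b,b) via R3 from path(b,e), path(e,b)
round 3: derive path(c,b) via R3 from path(c,e), path(e,b)
round 3: derive path(e,c) via R3 from path(e,b), path(b,c)
round 3: derive path(e,e) via R3 from path(e,b), path(b,e)
round 3: derive path(e,g) via R3 from path(e,b), path(b,g)
round 3: derive path(f,b) via R3 from path(f,i), path(i,b)
round 3: derive path(f,e) via R3 from path(f,c), path(c,e)
round 3: derive path(f,g) via R3 from path(f,c), path(c,g)
round 3: derive path(g,b) via R3 from path(g,e), path(e,b)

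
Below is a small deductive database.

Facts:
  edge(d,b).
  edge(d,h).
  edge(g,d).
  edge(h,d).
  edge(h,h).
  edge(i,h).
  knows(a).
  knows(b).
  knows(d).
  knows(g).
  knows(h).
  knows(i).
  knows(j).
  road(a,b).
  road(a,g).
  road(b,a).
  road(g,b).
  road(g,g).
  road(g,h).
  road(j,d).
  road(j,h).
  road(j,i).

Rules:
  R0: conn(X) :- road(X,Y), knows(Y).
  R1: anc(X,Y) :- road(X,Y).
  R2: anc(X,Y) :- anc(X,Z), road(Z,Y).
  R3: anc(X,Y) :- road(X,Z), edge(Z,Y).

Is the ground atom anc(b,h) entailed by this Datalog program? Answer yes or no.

round 1: derive anc(a,b) via R1 from road(a,b)
round 1: derive anc(a,g) via R1 from road(a,g)
round 1: derive anc(b,a) via R1 from road(b,a)
round 1: derive anc(g,b) via R1 from road(g,b)
round 1: derive anc(g,g) via R1 from road(g,g)
round 1: derive anc(g,h) via R1 from road(g,h)
round 1: derive anc(j,d) via R1 from road(j,d)
round 1: derive anc(j,h) via R1 from road(j,h)
round 1: derive anc(j,i) via R1 from road(j,i)
round 1: derive anc(a,d) via R3 from road(a,g), edge(g,d)
round 1: derive anc(g,d) via R3 from road(g,g), edge(g,d)
round 1: derive anc(j,b) via R3 from road(j,d), edge(d,b)
round 2: derive anc(a,a) via R2 from anc(a,b), road(b,a)
round 2: derive anc(a,h) via R2 from anc(a,g), road(g,h)
round 2: derive anc(b,b) via R2 from anc(b,a), road(a,b)
round 2: derive anc(b,g) via R2 from anc(b,a), road(a,g)
round 2: derive anc(g,a) via R2 from anc(g,b), road(b,a)
round 2: derive anc(j,a) via R2 from anc(j,b), road(b,a)
round 3: derive anc(b,h) via R2 from anc(b,g), road(g,h)
round 3: derive anc(j,g) via R2 from anc(j,a), road(a,g)

yes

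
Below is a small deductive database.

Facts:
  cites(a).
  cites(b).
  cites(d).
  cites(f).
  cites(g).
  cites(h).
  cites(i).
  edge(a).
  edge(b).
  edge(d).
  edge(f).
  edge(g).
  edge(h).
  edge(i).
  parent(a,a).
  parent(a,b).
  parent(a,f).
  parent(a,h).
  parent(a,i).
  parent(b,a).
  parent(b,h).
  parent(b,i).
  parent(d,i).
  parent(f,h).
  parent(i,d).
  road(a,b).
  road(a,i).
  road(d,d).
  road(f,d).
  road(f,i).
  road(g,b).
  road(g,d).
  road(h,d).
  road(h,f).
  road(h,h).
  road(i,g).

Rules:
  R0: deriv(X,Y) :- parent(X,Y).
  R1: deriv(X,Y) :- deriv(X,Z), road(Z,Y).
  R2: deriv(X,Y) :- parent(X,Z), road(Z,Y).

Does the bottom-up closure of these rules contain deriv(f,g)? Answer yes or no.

round 1: derive deriv(a,a) via R0 from parent(a,a)
round 1: derive deriv(a,b) via R0 from parent(a,b)
round 1: derive deriv(a,f) via R0 from parent(a,f)
round 1: derive deriv(a,h) via R0 from parent(a,h)
round 1: derive deriv(a,i) via R0 from parent(a,i)
round 1: derive deriv(b,a) via R0 from parent(b,a)
round 1: derive deriv(b,h) via R0 from parent(b,h)
round 1: derive deriv(b,i) via R0 from parent(b,i)
round 1: derive deriv(d,i) via R0 from parent(d,i)
round 1: derive deriv(f,h) via R0 from parent(f,h)
round 1: derive deriv(i,d) via R0 from parent(i,d)
round 1: derive deriv(a,d) via R2 from parent(a,f), road(f,d)
round 1: derive deriv(a,g) via R2 from parent(a,i), road(i,g)
round 1: derive deriv(b,b) via R2 from parent(b,a), road(a,b)
round 1: derive deriv(b,d) via R2 from parent(b,h), road(h,d)
round 1: derive deriv(b,f) via R2 from parent(b,h), road(h,f)
round 1: derive deriv(b,g) via R2 from parent(b,i), road(i,g)
round 1: derive deriv(d,g) via R2 from parent(d,i), road(i,g)
round 1: derive deriv(f,d) via R2 from parent(f,h), road(h,d)
round 1: derive deriv(f,f) via R2 from parent(f,h), road(h,f)
round 2: derive deriv(d,b) via R1 from deriv(d,g), road(g,b)
round 2: derive deriv(d,d) via R1 from deriv(d,g), road(g,d)
round 2: derive deriv(f,i) via R1 from deriv(f,f), road(f,i)
round 3: derive deriv(f,g) via R1 from deriv(f,i), road(i,g)
round 4: derive deriv(f,b) via R1 from deriv(f,g), road(g,b)

yes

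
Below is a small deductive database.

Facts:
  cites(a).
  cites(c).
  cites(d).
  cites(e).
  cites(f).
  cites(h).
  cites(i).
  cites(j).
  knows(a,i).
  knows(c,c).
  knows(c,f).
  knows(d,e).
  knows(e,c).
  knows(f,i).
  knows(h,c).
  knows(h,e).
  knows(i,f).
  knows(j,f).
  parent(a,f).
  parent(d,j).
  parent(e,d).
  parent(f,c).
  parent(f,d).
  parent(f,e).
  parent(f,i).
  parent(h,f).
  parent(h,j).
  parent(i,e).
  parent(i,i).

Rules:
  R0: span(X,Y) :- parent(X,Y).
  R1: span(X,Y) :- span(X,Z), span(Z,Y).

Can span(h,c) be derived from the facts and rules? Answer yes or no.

round 1: derive span(a,f) via R0 from parent(a,f)
round 1: derive span(d,j) via R0 from parent(d,j)
round 1: derive span(e,d) via R0 from parent(e,d)
round 1: derive span(f,c) via R0 from parent(f,c)
round 1: derive span(f,d) via R0 from parent(f,d)
round 1: derive span(f,e) via R0 from parent(f,e)
round 1: derive span(f,i) via R0 from parent(f,i)
round 1: derive span(h,f) via R0 from parent(h,f)
round 1: derive span(h,j) via R0 from parent(h,j)
round 1: derive span(i,e) via R0 from parent(i,e)
round 1: derive span(i,i) via R0 from parent(i,i)
round 2: derive span(a,c) via R1 from span(a,f), span(f,c)
round 2: derive span(a,d) via R1 from span(a,f), span(f,d)
round 2: derive span(a,e) via R1 from span(a,f), span(f,e)
round 2: derive span(a,i) via R1 from span(a,f), span(f,i)
round 2: derive span(e,j) via R1 from span(e,d), span(d,j)
round 2: derive span(f,j) via R1 from span(f,d), span(d,j)
round 2: derive span(h,c) via R1 from span(h,f), span(f,c)
round 2: derive span(h,d) via R1 from span(h,f), span(f,d)
round 2: derive span(h,e) via R1 from span(h,f), span(f,e)
round 2: derive span(h,i) via R1 from span(h,f), span(f,i)
round 2: derive span(i,d) via R1 from span(i,e), span(e,d)
round 3: derive span(a,j) via R1 from span(a,d), span(d,j)
round 3: derive span(i,j) via R1 from span(i,d), span(d,j)

yes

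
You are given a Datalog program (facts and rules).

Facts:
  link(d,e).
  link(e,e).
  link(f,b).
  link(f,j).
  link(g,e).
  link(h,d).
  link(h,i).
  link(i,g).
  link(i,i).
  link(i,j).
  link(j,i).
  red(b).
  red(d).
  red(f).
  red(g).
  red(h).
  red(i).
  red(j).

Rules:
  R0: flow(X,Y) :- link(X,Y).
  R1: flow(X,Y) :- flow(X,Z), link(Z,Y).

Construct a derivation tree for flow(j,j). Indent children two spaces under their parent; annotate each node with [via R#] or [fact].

flow(j,j)  [via R1]
  flow(j,i)  [via R0]
    link(j,i)  [fact]
  link(i,j)  [fact]

round 1: derive flow(d,e) via R0 from link(d,e)
round 1: derive flow(e,e) via R0 from link(e,e)
round 1: derive flow(f,b) via R0 from link(f,b)
round 1: derive flow(f,j) via R0 from link(f,j)
round 1: derive flow(g,e) via R0 from link(g,e)
round 1: derive flow(h,d) via R0 from link(h,d)
round 1: derive flow(h,i) via R0 from link(h,i)
round 1: derive flow(i,g) via R0 from link(i,g)
round 1: derive flow(i,i) via R0 from link(i,i)
round 1: derive flow(i,j) via R0 from link(i,j)
round 1: derive flow(j,i) via R0 from link(j,i)
round 2: derive flow(f,i) via R1 from flow(f,j), link(j,i)
round 2: derive flow(h,e) via R1 from flow(h,d), link(d,e)
round 2: derive flow(h,g) via R1 from flow(h,i), link(i,g)
round 2: derive flow(h,j) via R1 from flow(h,i), link(i,j)
round 2: derive flow(i,e) via R1 from flow(i,g), link(g,e)
round 2: derive flow(j,g) via R1 from flow(j,i), link(i,g)
round 2: derive flow(j,j) via R1 from flow(j,i), link(i,j)
round 3: derive flow(f,g) via R1 from flow(f,i), link(i,g)
round 3: derive flow(j,e) via R1 from flow(j,g), link(g,e)
round 4: derive flow(f,e) via R1 from flow(f,g), link(g,e)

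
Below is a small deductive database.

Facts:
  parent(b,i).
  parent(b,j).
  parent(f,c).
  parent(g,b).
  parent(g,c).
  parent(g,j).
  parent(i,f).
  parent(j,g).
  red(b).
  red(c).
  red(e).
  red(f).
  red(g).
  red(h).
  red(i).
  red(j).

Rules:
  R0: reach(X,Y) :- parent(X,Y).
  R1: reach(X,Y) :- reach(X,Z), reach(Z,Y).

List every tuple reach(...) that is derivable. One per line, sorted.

round 1: derive reach(b,i) via R0 from parent(b,i)
round 1: derive reach(b,j) via R0 from parent(b,j)
round 1: derive reach(f,c) via R0 from parent(f,c)
round 1: derive reach(g,b) via R0 from parent(g,b)
round 1: derive reach(g,c) via R0 from parent(g,c)
round 1: derive reach(g,j) via R0 from parent(g,j)
round 1: derive reach(i,f) via R0 from parent(i,f)
round 1: derive reach(j,g) via R0 from parent(j,g)
round 2: derive reach(b,f) via R1 from reach(b,i), reach(i,f)
round 2: derive reach(b,g) via R1 from reach(b,j), reach(j,g)
round 2: derive reach(g,g) via R1 from reach(g,j), reach(j,g)
round 2: derive reach(g,i) via R1 from reach(g,b), reach(b,i)
round 2: derive reach(i,c) via R1 from reach(i,f), reach(f,c)
round 2: derive reach(j,b) via R1 from reach(j,g), reach(g,b)
round 2: derive reach(j,c) via R1 from reach(j,g), reach(g,c)
round 2: derive reach(j,j) via R1 from reach(j,g), reach(g,j)
round 3: derive reach(b,b) via R1 from reach(b,g), reach(g,b)
round 3: derive reach(b,c) via R1 from reach(b,f), reach(f,c)
round 3: derive reach(g,f) via R1 from reach(g,b), reach(b,f)
round 3: derive reach(j,f) via R1 from reach(j,b), reach(b,f)
round 3: derive reach(j,i) via R1 from reach(j,b), reach(b,i)

reach(b,b)
reach(b,c)
reach(b,f)
reach(b,g)
reach(b,i)
reach(b,j)
reach(f,c)
reach(g,b)
reach(g,c)
reach(g,f)
reach(g,g)
reach(g,i)
reach(g,j)
reach(i,c)
reach(i,f)
reach(j,b)
reach(j,c)
reach(j,f)
reach(j,g)
reach(j,i)
reach(j,j)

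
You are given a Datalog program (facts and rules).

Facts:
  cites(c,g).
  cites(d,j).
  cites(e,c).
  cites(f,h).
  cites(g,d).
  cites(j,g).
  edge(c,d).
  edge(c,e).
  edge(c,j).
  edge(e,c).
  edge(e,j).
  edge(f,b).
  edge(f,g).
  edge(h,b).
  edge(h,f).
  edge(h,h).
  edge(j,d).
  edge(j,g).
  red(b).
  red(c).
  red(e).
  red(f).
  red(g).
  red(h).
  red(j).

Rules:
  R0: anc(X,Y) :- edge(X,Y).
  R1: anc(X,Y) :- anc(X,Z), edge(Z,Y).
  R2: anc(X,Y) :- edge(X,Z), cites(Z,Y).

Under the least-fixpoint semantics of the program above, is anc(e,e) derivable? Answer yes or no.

yes

round 1: derive anc(c,d) via R0 from edge(c,d)
round 1: derive anc(c,e) via R0 from edge(c,e)
round 1: derive anc(c,j) via R0 from edge(c,j)
round 1: derive anc(e,c) via R0 from edge(e,c)
round 1: derive anc(e,j) via R0 from edge(e,j)
round 1: derive anc(f,b) via R0 from edge(f,b)
round 1: derive anc(f,g) via R0 from edge(f,g)
round 1: derive anc(h,b) via R0 from edge(h,b)
round 1: derive anc(h,f) via R0 from edge(h,f)
round 1: derive anc(h,h) via R0 from edge(h,h)
round 1: derive anc(j,d) via R0 from edge(j,d)
round 1: derive anc(j,g) via R0 from edge(j,g)
round 1: derive anc(c,c) via R2 from edge(c,e), cites(e,c)
round 1: derive anc(c,g) via R2 from edge(c,j), cites(j,g)
round 1: derive anc(e,g) via R2 from edge(e,c), cites(c,g)
round 1: derive anc(f,d) via R2 from edge(f,g), cites(g,d)
round 1: derive anc(j,j) via R2 from edge(j,d), cites(d,j)
round 2: derive anc(e,d) via R1 from anc(e,c), edge(c,d)
round 2: derive anc(e,e) via R1 from anc(e,c), edge(c,e)
round 2: derive anc(h,g) via R1 from anc(h,f), edge(f,g)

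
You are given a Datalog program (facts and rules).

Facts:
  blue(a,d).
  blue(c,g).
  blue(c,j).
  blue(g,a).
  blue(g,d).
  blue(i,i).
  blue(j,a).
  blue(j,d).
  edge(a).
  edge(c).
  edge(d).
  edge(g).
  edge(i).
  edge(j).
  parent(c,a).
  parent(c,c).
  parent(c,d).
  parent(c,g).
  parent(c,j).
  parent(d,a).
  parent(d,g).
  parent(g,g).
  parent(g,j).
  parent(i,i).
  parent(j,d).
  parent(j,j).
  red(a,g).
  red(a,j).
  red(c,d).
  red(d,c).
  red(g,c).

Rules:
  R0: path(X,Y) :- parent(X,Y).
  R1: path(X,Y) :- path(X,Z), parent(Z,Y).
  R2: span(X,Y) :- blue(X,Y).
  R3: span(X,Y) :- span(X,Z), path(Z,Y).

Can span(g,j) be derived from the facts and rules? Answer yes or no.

yes

round 1: derive path(c,a) via R0 from parent(c,a)
round 1: derive path(c,c) via R0 from parent(c,c)
round 1: derive path(c,d) via R0 from parent(c,d)
round 1: derive path(c,g) via R0 from parent(c,g)
round 1: derive path(c,j) via R0 from parent(c,j)
round 1: derive path(d,a) via R0 from parent(d,a)
round 1: derive path(d,g) via R0 from parent(d,g)
round 1: derive path(g,g) via R0 from parent(g,g)
round 1: derive path(g,j) via R0 from parent(g,j)
round 1: derive path(i,i) via R0 from parent(i,i)
round 1: derive path(j,d) via R0 from parent(j,d)
round 1: derive path(j,j) via R0 from parent(j,j)
round 1: derive span(a,d) via R2 from blue(a,d)
round 1: derive span(c,g) via R2 from blue(c,g)
round 1: derive span(c,j) via R2 from blue(c,j)
round 1: derive span(g,a) via R2 from blue(g,a)
round 1: derive span(g,d) via R2 from blue(g,d)
round 1: derive span(i,i) via R2 from blue(i,i)
round 1: derive span(j,a) via R2 from blue(j,a)
round 1: derive span(j,d) via R2 from blue(j,d)
round 2: derive path(d,j) via R1 from path(d,g), parent(g,j)
round 2: derive path(g,d) via R1 from path(g,j), parent(j,d)
round 2: derive path(j,a) via R1 from path(j,d), parent(d,a)
round 2: derive path(j,g) via R1 from path(j,d), parent(d,g)
round 2: derive span(a,a) via R3 from span(a,d), path(d,a)
round 2: derive span(a,g) via R3 from span(a,d), path(d,g)
round 2: derive span(c,d) via R3 from span(c,j), path(j,d)
round 2: derive span(g,g) via R3 from span(g,d), path(d,g)
round 2: derive span(j,g) via R3 from span(j,d), path(d,g)
round 3: derive path(d,d) via R1 from path(d,j), parent(j,d)
round 3: derive path(g,a) via R1 from path(g,d), parent(d,a)
round 3: derive span(a,j) via R3 from span(a,d), path(d,j)
round 3: derive span(c,a) via R3 from span(c,d), path(d,a)
round 3: derive span(g,j) via R3 from span(g,d), path(d,j)
round 3: derive span(j,j) via R3 from span(j,d), path(d,j)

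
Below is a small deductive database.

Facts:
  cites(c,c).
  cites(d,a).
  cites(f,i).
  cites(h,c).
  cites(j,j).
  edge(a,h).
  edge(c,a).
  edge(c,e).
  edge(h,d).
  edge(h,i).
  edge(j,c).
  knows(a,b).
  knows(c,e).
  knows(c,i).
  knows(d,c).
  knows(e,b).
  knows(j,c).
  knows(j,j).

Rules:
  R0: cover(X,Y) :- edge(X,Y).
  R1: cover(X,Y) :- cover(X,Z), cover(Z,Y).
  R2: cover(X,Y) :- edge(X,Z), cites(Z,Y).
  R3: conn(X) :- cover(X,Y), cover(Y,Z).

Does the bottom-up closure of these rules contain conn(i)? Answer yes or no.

no

round 1: derive cover(a,h) via R0 from edge(a,h)
round 1: derive cover(c,a) via R0 from edge(c,a)
round 1: derive cover(c,e) via R0 from edge(c,e)
round 1: derive cover(h,d) via R0 from edge(h,d)
round 1: derive cover(h,i) via R0 from edge(h,i)
round 1: derive cover(j,c) via R0 from edge(j,c)
round 1: derive cover(a,c) via R2 from edge(a,h), cites(h,c)
round 1: derive cover(h,a) via R2 from edge(h,d), cites(d,a)
round 2: derive cover(a,a) via R1 from cover(a,c), cover(c,a)
round 2: derive cover(a,d) via R1 from cover(a,h), cover(h,d)
round 2: derive cover(a,e) via R1 from cover(a,c), cover(c,e)
round 2: derive cover(a,i) via R1 from cover(a,h), cover(h,i)
round 2: derive cover(c,c) via R1 from cover(c,a), cover(a,c)
round 2: derive cover(c,h) via R1 from cover(c,a), cover(a,h)
round 2: derive cover(h,c) via R1 from cover(h,a), cover(a,c)
round 2: derive cover(h,h) via R1 from cover(h,a), cover(a,h)
round 2: derive cover(j,a) via R1 from cover(j,c), cover(c,a)
round 2: derive cover(j,e) via R1 from cover(j,c), cover(c,e)
round 2: derive conn(a) via R3 from cover(a,c), cover(c,a)
round 2: derive conn(c) via R3 from cover(c,a), cover(a,c)
round 2: derive conn(h) via R3 from cover(h,a), cover(a,c)
round 2: derive conn(j) via R3 from cover(j,c), cover(c,a)
round 3: derive cover(c,d) via R1 from cover(c,a), cover(a,d)
round 3: derive cover(c,i) via R1 from cover(c,a), cover(a,i)
round 3: derive cover(h,e) via R1 from cover(h,a), cover(a,e)
round 3: derive cover(j,d) via R1 from cover(j,a), cover(a,d)
round 3: derive cover(j,h) via R1 from cover(j,a), cover(a,h)
round 3: derive cover(j,i) via R1 from cover(j,a), cover(a,i)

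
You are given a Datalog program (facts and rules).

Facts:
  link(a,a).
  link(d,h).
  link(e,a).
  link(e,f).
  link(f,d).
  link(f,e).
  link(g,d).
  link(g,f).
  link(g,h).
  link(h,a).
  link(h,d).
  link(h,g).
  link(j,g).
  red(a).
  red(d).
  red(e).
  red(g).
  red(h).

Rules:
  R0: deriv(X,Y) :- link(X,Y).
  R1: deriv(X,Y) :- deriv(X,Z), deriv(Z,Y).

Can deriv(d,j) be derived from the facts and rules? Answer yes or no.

no

round 1: derive deriv(a,a) via R0 from link(a,a)
round 1: derive deriv(d,h) via R0 from link(d,h)
round 1: derive deriv(e,a) via R0 from link(e,a)
round 1: derive deriv(e,f) via R0 from link(e,f)
round 1: derive deriv(f,d) via R0 from link(f,d)
round 1: derive deriv(f,e) via R0 from link(f,e)
round 1: derive deriv(g,d) via R0 from link(g,d)
round 1: derive deriv(g,f) via R0 from link(g,f)
round 1: derive deriv(g,h) via R0 from link(g,h)
round 1: derive deriv(h,a) via R0 from link(h,a)
round 1: derive deriv(h,d) via R0 from link(h,d)
round 1: derive deriv(h,g) via R0 from link(h,g)
round 1: derive deriv(j,g) via R0 from link(j,g)
round 2: derive deriv(d,a) via R1 from deriv(d,h), deriv(h,a)
round 2: derive deriv(d,d) via R1 from deriv(d,h), deriv(h,d)
round 2: derive deriv(d,g) via R1 from deriv(d,h), deriv(h,g)
round 2: derive deriv(e,d) via R1 from deriv(e,f), deriv(f,d)
round 2: derive deriv(e,e) via R1 from deriv(e,f), deriv(f,e)
round 2: derive deriv(f,a) via R1 from deriv(f,e), deriv(e,a)
round 2: derive deriv(f,f) via R1 from deriv(f,e), deriv(e,f)
round 2: derive deriv(f,h) via R1 from deriv(f,d), deriv(d,h)
round 2: derive deriv(g,a) via R1 from deriv(g,h), deriv(h,a)
round 2: derive deriv(g,e) via R1 from deriv(g,f), deriv(f,e)
round 2: derive deriv(g,g) via R1 from deriv(g,h), deriv(h,g)
round 2: derive deriv(h,f) via R1 from deriv(h,g), deriv(g,f)
round 2: derive deriv(h,h) via R1 from deriv(h,d), deriv(d,h)
round 2: derive deriv(j,d) via R1 from deriv(j,g), deriv(g,d)
round 2: derive deriv(j,f) via R1 from deriv(j,g), deriv(g,f)
round 2: derive deriv(j,h) via R1 from deriv(j,g), deriv(g,h)
round 3: derive deriv(d,e) via R1 from deriv(d,g), deriv(g,e)
round 3: derive deriv(d,f) via R1 from deriv(d,g), deriv(g,f)
round 3: derive deriv(e,g) via R1 from deriv(e,d), deriv(d,g)
round 3: derive deriv(e,h) via R1 from deriv(e,d), deriv(d,h)
round 3: derive deriv(f,g) via R1 from deriv(f,d), deriv(d,g)
round 3: derive deriv(h,e) via R1 from deriv(h,f), deriv(f,e)
round 3: derive deriv(j,a) via R1 from deriv(j,d), deriv(d,a)
round 3: derive deriv(j,e) via R1 from deriv(j,f), deriv(f,e)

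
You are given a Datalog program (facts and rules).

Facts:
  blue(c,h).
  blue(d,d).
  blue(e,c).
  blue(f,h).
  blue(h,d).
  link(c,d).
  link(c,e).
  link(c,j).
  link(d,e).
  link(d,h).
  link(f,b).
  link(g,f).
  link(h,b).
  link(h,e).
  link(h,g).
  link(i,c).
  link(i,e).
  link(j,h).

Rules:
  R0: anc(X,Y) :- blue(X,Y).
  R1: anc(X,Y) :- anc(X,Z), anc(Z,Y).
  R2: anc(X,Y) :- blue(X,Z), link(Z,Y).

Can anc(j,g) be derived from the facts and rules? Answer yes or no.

no

round 1: derive anc(c,h) via R0 from blue(c,h)
round 1: derive anc(d,d) via R0 from blue(d,d)
round 1: derive anc(e,c) via R0 from blue(e,c)
round 1: derive anc(f,h) via R0 from blue(f,h)
round 1: derive anc(h,d) via R0 from blue(h,d)
round 1: derive anc(c,b) via R2 from blue(c,h), link(h,b)
round 1: derive anc(c,e) via R2 from blue(c,h), link(h,e)
round 1: derive anc(c,g) via R2 from blue(c,h), link(h,g)
round 1: derive anc(d,e) via R2 from blue(d,d), link(d,e)
round 1: derive anc(d,h) via R2 from blue(d,d), link(d,h)
round 1: derive anc(e,d) via R2 from blue(e,c), link(c,d)
round 1: derive anc(e,e) via R2 from blue(e,c), link(c,e)
round 1: derive anc(e,j) via R2 from blue(e,c), link(c,j)
round 1: derive anc(f,b) via R2 from blue(f,h), link(h,b)
round 1: derive anc(f,e) via R2 from blue(f,h), link(h,e)
round 1: derive anc(f,g) via R2 from blue(f,h), link(h,g)
round 1: derive anc(h,e) via R2 from blue(h,d), link(d,e)
round 1: derive anc(h,h) via R2 from blue(h,d), link(d,h)
round 2: derive anc(c,c) via R1 from anc(c,e), anc(e,c)
round 2: derive anc(c,d) via R1 from anc(c,e), anc(e,d)
round 2: derive anc(c,j) via R1 from anc(c,e), anc(e,j)
round 2: derive anc(d,c) via R1 from anc(d,e), anc(e,c)
round 2: derive anc(d,j) via R1 from anc(d,e), anc(e,j)
round 2: derive anc(e,b) via R1 from anc(e,c), anc(c,b)
round 2: derive anc(e,g) via R1 from anc(e,c), anc(c,g)
round 2: derive anc(e,h) via R1 from anc(e,c), anc(c,h)
round 2: derive anc(f,c) via R1 from anc(f,e), anc(e,c)
round 2: derive anc(f,d) via R1 from anc(f,e), anc(e,d)
round 2: derive anc(f,j) via R1 from anc(f,e), anc(e,j)
round 2: derive anc(h,c) via R1 from anc(h,e), anc(e,c)
round 2: derive anc(h,j) via R1 from anc(h,e), anc(e,j)
round 3: derive anc(d,b) via R1 from anc(d,c), anc(c,b)
round 3: derive anc(d,g) via R1 from anc(d,c), anc(c,g)
round 3: derive anc(h,b) via R1 from anc(h,c), anc(c,b)
round 3: derive anc(h,g) via R1 from anc(h,c), anc(c,g)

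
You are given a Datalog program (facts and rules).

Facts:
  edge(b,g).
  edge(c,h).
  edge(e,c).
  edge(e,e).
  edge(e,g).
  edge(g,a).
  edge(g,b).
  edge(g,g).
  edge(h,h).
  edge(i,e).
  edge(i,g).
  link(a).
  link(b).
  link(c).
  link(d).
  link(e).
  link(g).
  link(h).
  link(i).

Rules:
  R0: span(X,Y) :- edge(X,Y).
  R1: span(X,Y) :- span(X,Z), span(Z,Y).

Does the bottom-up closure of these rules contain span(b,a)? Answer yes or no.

round 1: derive span(b,g) via R0 from edge(b,g)
round 1: derive span(c,h) via R0 from edge(c,h)
round 1: derive span(e,c) via R0 from edge(e,c)
round 1: derive span(e,e) via R0 from edge(e,e)
round 1: derive span(e,g) via R0 from edge(e,g)
round 1: derive span(g,a) via R0 from edge(g,a)
round 1: derive span(g,b) via R0 from edge(g,b)
round 1: derive span(g,g) via R0 from edge(g,g)
round 1: derive span(h,h) via R0 from edge(h,h)
round 1: derive span(i,e) via R0 from edge(i,e)
round 1: derive span(i,g) via R0 from edge(i,g)
round 2: derive span(b,a) via R1 from span(b,g), span(g,a)
round 2: derive span(b,b) via R1 from span(b,g), span(g,b)
round 2: derive span(e,a) via R1 from span(e,g), span(g,a)
round 2: derive span(e,b) via R1 from span(e,g), span(g,b)
round 2: derive span(e,h) via R1 from span(e,c), span(c,h)
round 2: derive span(i,a) via R1 from span(i,g), span(g,a)
round 2: derive span(i,b) via R1 from span(i,g), span(g,b)
round 2: derive span(i,c) via R1 from span(i,e), span(e,c)
round 3: derive span(i,h) via R1 from span(i,c), span(c,h)

yes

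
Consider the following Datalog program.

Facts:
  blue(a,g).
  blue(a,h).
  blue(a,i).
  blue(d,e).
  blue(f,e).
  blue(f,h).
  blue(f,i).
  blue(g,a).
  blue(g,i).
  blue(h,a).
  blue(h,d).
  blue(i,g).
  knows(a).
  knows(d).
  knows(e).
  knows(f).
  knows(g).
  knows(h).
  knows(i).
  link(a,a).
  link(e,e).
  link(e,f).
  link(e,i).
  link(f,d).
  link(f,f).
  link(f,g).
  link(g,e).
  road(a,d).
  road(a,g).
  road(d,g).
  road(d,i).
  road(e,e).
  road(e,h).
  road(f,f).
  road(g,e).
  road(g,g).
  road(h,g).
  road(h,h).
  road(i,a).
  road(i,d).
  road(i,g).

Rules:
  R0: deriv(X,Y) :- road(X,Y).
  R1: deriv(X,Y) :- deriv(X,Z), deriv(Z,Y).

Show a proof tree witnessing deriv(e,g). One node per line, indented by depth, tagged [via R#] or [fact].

deriv(e,g)  [via R1]
  deriv(e,h)  [via R0]
    road(e,h)  [fact]
  deriv(h,g)  [via R0]
    road(h,g)  [fact]

round 1: derive deriv(a,d) via R0 from road(a,d)
round 1: derive deriv(a,g) via R0 from road(a,g)
round 1: derive deriv(d,g) via R0 from road(d,g)
round 1: derive deriv(d,i) via R0 from road(d,i)
round 1: derive deriv(e,e) via R0 from road(e,e)
round 1: derive deriv(e,h) via R0 from road(e,h)
round 1: derive deriv(f,f) via R0 from road(f,f)
round 1: derive deriv(g,e) via R0 from road(g,e)
round 1: derive deriv(g,g) via R0 from road(g,g)
round 1: derive deriv(h,g) via R0 from road(h,g)
round 1: derive deriv(h,h) via R0 from road(h,h)
round 1: derive deriv(i,a) via R0 from road(i,a)
round 1: derive deriv(i,d) via R0 from road(i,d)
round 1: derive deriv(i,g) via R0 from road(i,g)
round 2: derive deriv(a,e) via R1 from deriv(a,g), deriv(g,e)
round 2: derive deriv(a,i) via R1 from deriv(a,d), deriv(d,i)
round 2: derive deriv(d,a) via R1 from deriv(d,i), deriv(i,a)
round 2: derive deriv(d,d) via R1 from deriv(d,i), deriv(i,d)
round 2: derive deriv(d,e) via R1 from deriv(d,g), deriv(g,e)
round 2: derive deriv(e,g) via R1 from deriv(e,h), deriv(h,g)
round 2: derive deriv(g,h) via R1 from deriv(g,e), deriv(e,h)
round 2: derive deriv(h,e) via R1 from deriv(h,g), deriv(g,e)
round 2: derive deriv(i,e) via R1 from deriv(i,g), deriv(g,e)
round 2: derive deriv(i,i) via R1 from deriv(i,d), deriv(d,i)
round 3: derive deriv(a,a) via R1 from deriv(a,d), deriv(d,a)
round 3: derive deriv(a,h) via R1 from deriv(a,e), deriv(e,h)
round 3: derive deriv(d,h) via R1 from deriv(d,e), deriv(e,h)
round 3: derive deriv(i,h) via R1 from deriv(i,e), deriv(e,h)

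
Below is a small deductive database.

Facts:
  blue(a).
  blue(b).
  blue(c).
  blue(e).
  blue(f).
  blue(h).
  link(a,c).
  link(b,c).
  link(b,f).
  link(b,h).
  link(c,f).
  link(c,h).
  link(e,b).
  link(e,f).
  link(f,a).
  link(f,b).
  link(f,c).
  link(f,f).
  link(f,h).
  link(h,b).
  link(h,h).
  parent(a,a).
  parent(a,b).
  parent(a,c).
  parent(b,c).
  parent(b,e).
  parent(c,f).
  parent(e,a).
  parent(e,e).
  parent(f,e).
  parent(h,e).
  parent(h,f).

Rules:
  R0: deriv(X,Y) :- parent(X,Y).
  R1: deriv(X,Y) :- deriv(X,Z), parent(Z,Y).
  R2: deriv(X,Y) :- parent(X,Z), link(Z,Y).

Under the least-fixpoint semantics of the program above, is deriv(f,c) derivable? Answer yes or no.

round 1: derive deriv(a,a) via R0 from parent(a,a)
round 1: derive deriv(a,b) via R0 from parent(a,b)
round 1: derive deriv(a,c) via R0 from parent(a,c)
round 1: derive deriv(b,c) via R0 from parent(b,c)
round 1: derive deriv(b,e) via R0 from parent(b,e)
round 1: derive deriv(c,f) via R0 from parent(c,f)
round 1: derive deriv(e,a) via R0 from parent(e,a)
round 1: derive deriv(e,e) via R0 from parent(e,e)
round 1: derive deriv(f,e) via R0 from parent(f,e)
round 1: derive deriv(h,e) via R0 from parent(h,e)
round 1: derive deriv(h,f) via R0 from parent(h,f)
round 1: derive deriv(a,f) via R2 from parent(a,b), link(b,f)
round 1: derive deriv(a,h) via R2 from parent(a,b), link(b,h)
round 1: derive deriv(b,b) via R2 from parent(b,e), link(e,b)
round 1: derive deriv(b,f) via R2 from parent(b,c), link(c,f)
round 1: derive deriv(b,h) via R2 from parent(b,c), link(c,h)
round 1: derive deriv(c,a) via R2 from parent(c,f), link(f,a)
round 1: derive deriv(c,b) via R2 from parent(c,f), link(f,b)
round 1: derive deriv(c,c) via R2 from parent(c,f), link(f,c)
round 1: derive deriv(c,h) via R2 from parent(c,f), link(f,h)
round 1: derive deriv(e,b) via R2 from parent(e,e), link(e,b)
round 1: derive deriv(e,c) via R2 from parent(e,a), link(a,c)
round 1: derive deriv(e,f) via R2 from parent(e,e), link(e,f)
round 1: derive deriv(f,b) via R2 from parent(f,e), link(e,b)
round 1: derive deriv(f,f) via R2 from parent(f,e), link(e,f)
round 1: derive deriv(h,a) via R2 from parent(h,f), link(f,a)
round 1: derive deriv(h,b) via R2 from parent(h,e), link(e,b)
round 1: derive deriv(h,c) via R2 from parent(h,f), link(f,c)
round 1: derive deriv(h,h) via R2 from parent(h,f), link(f,h)
round 2: derive deriv(a,e) via R1 from deriv(a,b), parent(b,e)
round 2: derive deriv(b,a) via R1 from deriv(b,e), parent(e,a)
round 2: derive deriv(c,e) via R1 from deriv(c,b), parent(b,e)
round 2: derive deriv(f,a) via R1 from deriv(f,e), parent(e,a)
round 2: derive deriv(f,c) via R1 from deriv(f,b), parent(b,c)

yes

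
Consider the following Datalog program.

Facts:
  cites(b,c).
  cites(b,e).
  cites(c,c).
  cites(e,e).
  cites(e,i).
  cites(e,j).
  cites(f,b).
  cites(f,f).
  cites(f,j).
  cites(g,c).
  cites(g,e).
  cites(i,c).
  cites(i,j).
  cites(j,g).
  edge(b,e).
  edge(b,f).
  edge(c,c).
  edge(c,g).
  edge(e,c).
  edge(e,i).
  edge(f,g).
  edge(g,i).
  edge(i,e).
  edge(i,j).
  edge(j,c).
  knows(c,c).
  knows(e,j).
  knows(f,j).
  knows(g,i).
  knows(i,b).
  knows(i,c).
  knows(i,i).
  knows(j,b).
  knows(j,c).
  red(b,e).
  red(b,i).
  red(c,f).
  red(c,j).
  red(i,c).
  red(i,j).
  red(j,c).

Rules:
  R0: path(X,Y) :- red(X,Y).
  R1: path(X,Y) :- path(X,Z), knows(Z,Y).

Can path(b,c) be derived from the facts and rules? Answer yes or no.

yes

round 1: derive path(b,e) via R0 from red(b,e)
round 1: derive path(b,i) via R0 from red(b,i)
round 1: derive path(c,f) via R0 from red(c,f)
round 1: derive path(c,j) via R0 from red(c,j)
round 1: derive path(i,c) via R0 from red(i,c)
round 1: derive path(i,j) via R0 from red(i,j)
round 1: derive path(j,c) via R0 from red(j,c)
round 2: derive path(b,b) via R1 from path(b,i), knows(i,b)
round 2: derive path(b,c) via R1 from path(b,i), knows(i,c)
round 2: derive path(b,j) via R1 from path(b,e), knows(e,j)
round 2: derive path(c,b) via R1 from path(c,j), knows(j,b)
round 2: derive path(c,c) via R1 from path(c,j), knows(j,c)
round 2: derive path(i,b) via R1 from path(i,j), knows(j,b)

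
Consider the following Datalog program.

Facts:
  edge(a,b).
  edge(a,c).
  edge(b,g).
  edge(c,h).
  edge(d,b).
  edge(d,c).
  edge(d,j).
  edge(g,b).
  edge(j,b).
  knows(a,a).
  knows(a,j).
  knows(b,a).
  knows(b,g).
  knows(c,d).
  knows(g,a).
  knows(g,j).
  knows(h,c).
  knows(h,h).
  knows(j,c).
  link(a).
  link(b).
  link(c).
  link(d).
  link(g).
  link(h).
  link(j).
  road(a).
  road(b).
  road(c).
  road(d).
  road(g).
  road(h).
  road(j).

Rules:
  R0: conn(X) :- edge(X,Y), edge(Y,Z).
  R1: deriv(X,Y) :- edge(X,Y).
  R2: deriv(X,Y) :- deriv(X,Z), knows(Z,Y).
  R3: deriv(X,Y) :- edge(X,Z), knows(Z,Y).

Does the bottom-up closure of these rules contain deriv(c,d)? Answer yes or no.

yes

round 1: derive deriv(a,b) via R1 from edge(a,b)
round 1: derive deriv(a,c) via R1 from edge(a,c)
round 1: derive deriv(b,g) via R1 from edge(b,g)
round 1: derive deriv(c,h) via R1 from edge(c,h)
round 1: derive deriv(d,b) via R1 from edge(d,b)
round 1: derive deriv(d,c) via R1 from edge(d,c)
round 1: derive deriv(d,j) via R1 from edge(d,j)
round 1: derive deriv(g,b) via R1 from edge(g,b)
round 1: derive deriv(j,b) via R1 from edge(j,b)
round 1: derive deriv(a,a) via R3 from edge(a,b), knows(b,a)
round 1: derive deriv(a,d) via R3 from edge(a,c), knows(c,d)
round 1: derive deriv(a,g) via R3 from edge(a,b), knows(b,g)
round 1: derive deriv(b,a) via R3 from edge(b,g), knows(g,a)
round 1: derive deriv(b,j) via R3 from edge(b,g), knows(g,j)
round 1: derive deriv(c,c) via R3 from edge(c,h), knows(h,c)
round 1: derive deriv(d,a) via R3 from edge(d,b), knows(b,a)
round 1: derive deriv(d,d) via R3 from edge(d,c), knows(c,d)
round 1: derive deriv(d,g) via R3 from edge(d,b), knows(b,g)
round 1: derive deriv(g,a) via R3 from edge(g,b), knows(b,a)
round 1: derive deriv(g,g) via R3 from edge(g,b), knows(b,g)
round 1: derive deriv(j,a) via R3 from edge(j,b), knows(b,a)
round 1: derive deriv(j,g) via R3 from edge(j,b), knows(b,g)
round 2: derive deriv(a,j) via R2 from deriv(a,a), knows(a,j)
round 2: derive deriv(b,c) via R2 from deriv(b,j), knows(j,c)
round 2: derive deriv(c,d) via R2 from deriv(c,c), knows(c,d)
round 2: derive deriv(g,j) via R2 from deriv(g,a), knows(a,j)
round 2: derive deriv(j,j) via R2 from deriv(j,a), knows(a,j)
round 3: derive deriv(b,d) via R2 from deriv(b,c), knows(c,d)
round 3: derive deriv(g,c) via R2 from deriv(g,j), knows(j,c)
round 3: derive deriv(j,c) via R2 from deriv(j,j), knows(j,c)
round 4: derive deriv(g,d) via R2 from deriv(g,c), knows(c,d)
round 4: derive deriv(j,d) via R2 from deriv(j,c), knows(c,d)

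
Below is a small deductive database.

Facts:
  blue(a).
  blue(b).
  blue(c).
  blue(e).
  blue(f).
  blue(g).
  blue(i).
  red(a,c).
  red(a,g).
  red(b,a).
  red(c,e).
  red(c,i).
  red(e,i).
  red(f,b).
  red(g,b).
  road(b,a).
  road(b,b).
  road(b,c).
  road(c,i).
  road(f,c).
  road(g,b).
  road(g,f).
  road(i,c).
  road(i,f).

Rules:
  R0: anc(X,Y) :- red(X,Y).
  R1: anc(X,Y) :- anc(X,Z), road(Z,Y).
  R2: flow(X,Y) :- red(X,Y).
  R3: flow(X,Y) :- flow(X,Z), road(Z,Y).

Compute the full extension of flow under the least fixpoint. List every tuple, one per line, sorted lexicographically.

round 1: derive flow(a,c) via R2 from red(a,c)
round 1: derive flow(a,g) via R2 from red(a,g)
round 1: derive flow(b,a) via R2 from red(b,a)
round 1: derive flow(c,e) via R2 from red(c,e)
round 1: derive flow(c,i) via R2 from red(c,i)
round 1: derive flow(e,i) via R2 from red(e,i)
round 1: derive flow(f,b) via R2 from red(f,b)
round 1: derive flow(g,b) via R2 from red(g,b)
round 2: derive flow(a,b) via R3 from flow(a,g), road(g,b)
round 2: derive flow(a,f) via R3 from flow(a,g), road(g,f)
round 2: derive flow(a,i) via R3 from flow(a,c), road(c,i)
round 2: derive flow(c,c) via R3 from flow(c,i), road(i,c)
round 2: derive flow(c,f) via R3 from flow(c,i), road(i,f)
round 2: derive flow(e,c) via R3 from flow(e,i), road(i,c)
round 2: derive flow(e,f) via R3 from flow(e,i), road(i,f)
round 2: derive flow(f,a) via R3 from flow(f,b), road(b,a)
round 2: derive flow(f,c) via R3 from flow(f,b), road(b,c)
round 2: derive flow(g,a) via R3 from flow(g,b), road(b,a)
round 2: derive flow(g,c) via R3 from flow(g,b), road(b,c)
round 3: derive flow(a,a) via R3 from flow(a,b), road(b,a)
round 3: derive flow(f,i) via R3 from flow(f,c), road(c,i)
round 3: derive flow(g,i) via R3 from flow(g,c), road(c,i)
round 4: derive flow(f,f) via R3 from flow(f,i), road(i,f)
round 4: derive flow(g,f) via R3 from flow(g,i), road(i,f)

flow(a,a)
flow(a,b)
flow(a,c)
flow(a,f)
flow(a,g)
flow(a,i)
flow(b,a)
flow(c,c)
flow(c,e)
flow(c,f)
flow(c,i)
flow(e,c)
flow(e,f)
flow(e,i)
flow(f,a)
flow(f,b)
flow(f,c)
flow(f,f)
flow(f,i)
flow(g,a)
flow(g,b)
flow(g,c)
flow(g,f)
flow(g,i)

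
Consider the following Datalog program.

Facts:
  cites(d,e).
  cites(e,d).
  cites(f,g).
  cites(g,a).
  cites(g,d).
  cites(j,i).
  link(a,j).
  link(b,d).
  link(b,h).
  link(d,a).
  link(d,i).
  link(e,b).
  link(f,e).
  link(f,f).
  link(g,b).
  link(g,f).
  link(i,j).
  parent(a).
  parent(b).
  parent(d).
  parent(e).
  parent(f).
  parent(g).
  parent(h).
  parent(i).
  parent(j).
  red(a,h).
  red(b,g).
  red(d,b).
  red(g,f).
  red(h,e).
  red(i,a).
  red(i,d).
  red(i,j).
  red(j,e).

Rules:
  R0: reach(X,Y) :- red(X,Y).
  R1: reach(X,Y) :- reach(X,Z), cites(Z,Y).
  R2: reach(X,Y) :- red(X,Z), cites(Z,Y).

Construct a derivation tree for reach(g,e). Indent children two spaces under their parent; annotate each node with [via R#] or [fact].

reach(g,e)  [via R1]
  reach(g,d)  [via R1]
    reach(g,g)  [via R2]
      red(g,f)  [fact]
      cites(f,g)  [fact]
    cites(g,d)  [fact]
  cites(d,e)  [fact]

round 1: derive reach(a,h) via R0 from red(a,h)
round 1: derive reach(b,g) via R0 from red(b,g)
round 1: derive reach(d,b) via R0 from red(d,b)
round 1: derive reach(g,f) via R0 from red(g,f)
round 1: derive reach(h,e) via R0 from red(h,e)
round 1: derive reach(i,a) via R0 from red(i,a)
round 1: derive reach(i,d) via R0 from red(i,d)
round 1: derive reach(i,j) via R0 from red(i,j)
round 1: derive reach(j,e) via R0 from red(j,e)
round 1: derive reach(b,a) via R2 from red(b,g), cites(g,a)
round 1: derive reach(b,d) via R2 from red(b,g), cites(g,d)
round 1: derive reach(g,g) via R2 from red(g,f), cites(f,g)
round 1: derive reach(h,d) via R2 from red(h,e), cites(e,d)
round 1: derive reach(i,e) via R2 from red(i,d), cites(d,e)
round 1: derive reach(i,i) via R2 from red(i,j), cites(j,i)
round 1: derive reach(j,d) via R2 from red(j,e), cites(e,d)
round 2: derive reach(b,e) via R1 from reach(b,d), cites(d,e)
round 2: derive reach(g,a) via R1 from reach(g,g), cites(g,a)
round 2: derive reach(g,d) via R1 from reach(g,g), cites(g,d)
round 3: derive reach(g,e) via R1 from reach(g,d), cites(d,e)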